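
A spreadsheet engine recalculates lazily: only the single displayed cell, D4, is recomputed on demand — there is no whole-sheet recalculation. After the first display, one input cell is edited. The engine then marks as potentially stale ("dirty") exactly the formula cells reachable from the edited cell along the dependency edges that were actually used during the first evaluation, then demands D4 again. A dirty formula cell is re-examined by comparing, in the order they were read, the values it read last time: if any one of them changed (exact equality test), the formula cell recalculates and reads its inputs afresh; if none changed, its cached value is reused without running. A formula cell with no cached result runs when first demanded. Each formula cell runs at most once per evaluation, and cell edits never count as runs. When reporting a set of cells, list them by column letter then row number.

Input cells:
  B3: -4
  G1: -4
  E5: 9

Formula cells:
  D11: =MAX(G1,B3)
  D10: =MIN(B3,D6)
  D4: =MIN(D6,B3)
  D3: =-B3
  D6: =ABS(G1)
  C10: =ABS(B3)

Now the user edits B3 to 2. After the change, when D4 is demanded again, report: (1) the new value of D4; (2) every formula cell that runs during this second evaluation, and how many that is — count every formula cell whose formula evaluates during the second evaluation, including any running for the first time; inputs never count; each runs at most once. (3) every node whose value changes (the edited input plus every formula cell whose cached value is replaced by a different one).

First evaluation (everything demanded from the output):
  D6 = ABS(-4) = 4
  D4 = MIN(4, -4) = -4

Propagation after the edit:
  D4: runs — B3 -4->2; result 2.

New value of D4: 2.
Formula cells that run: D4 — 1 in total.
Values that change: B3, D4.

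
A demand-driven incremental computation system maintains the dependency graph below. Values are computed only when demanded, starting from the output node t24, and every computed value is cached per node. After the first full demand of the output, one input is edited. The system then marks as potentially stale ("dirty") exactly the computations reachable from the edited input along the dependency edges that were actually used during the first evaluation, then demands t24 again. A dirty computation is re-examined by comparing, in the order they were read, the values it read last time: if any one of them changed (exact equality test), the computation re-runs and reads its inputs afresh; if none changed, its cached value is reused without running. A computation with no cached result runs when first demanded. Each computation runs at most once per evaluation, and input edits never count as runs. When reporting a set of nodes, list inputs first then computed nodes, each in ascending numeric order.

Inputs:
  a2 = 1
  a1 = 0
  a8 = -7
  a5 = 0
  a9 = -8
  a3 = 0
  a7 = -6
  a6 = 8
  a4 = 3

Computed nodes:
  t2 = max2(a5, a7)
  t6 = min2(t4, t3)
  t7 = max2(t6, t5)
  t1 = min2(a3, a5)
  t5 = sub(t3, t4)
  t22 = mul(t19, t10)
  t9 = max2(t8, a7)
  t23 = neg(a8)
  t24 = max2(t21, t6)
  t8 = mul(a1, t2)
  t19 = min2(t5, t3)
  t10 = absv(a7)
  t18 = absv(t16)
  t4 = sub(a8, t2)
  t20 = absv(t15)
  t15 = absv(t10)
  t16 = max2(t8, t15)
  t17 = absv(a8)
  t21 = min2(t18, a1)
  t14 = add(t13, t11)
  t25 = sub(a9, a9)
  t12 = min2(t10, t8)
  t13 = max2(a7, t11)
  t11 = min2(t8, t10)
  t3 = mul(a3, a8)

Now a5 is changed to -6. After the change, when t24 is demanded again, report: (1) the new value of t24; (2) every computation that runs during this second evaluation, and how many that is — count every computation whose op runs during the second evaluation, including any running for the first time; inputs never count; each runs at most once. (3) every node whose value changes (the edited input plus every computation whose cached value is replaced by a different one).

First evaluation (everything demanded from the output):
  t2 = max2(0, -6) = 0
  t3 = mul(0, -7) = 0
  t4 = sub(-7, 0) = -7
  t6 = min2(-7, 0) = -7
  t8 = mul(0, 0) = 0
  t10 = absv(-6) = 6
  t15 = absv(6) = 6
  t16 = max2(0, 6) = 6
  t18 = absv(6) = 6
  t21 = min2(6, 0) = 0
  t24 = max2(0, -7) = 0

Propagation after the edit:
  t2: runs — a5 0->-6; result -6.
  t4: runs — t2 0->-6; result -1.
  t6: runs — t4 -7->-1; result -1.
  t8: runs — t2 0->-6; result 0 (same value as before).
  t16: checked — values it read are unchanged (t8 unchanged, t15 unchanged); reused cached 6 without running.
  t18: checked — values it read are unchanged (t16 unchanged); reused cached 6 without running.
  t21: checked — values it read are unchanged (t18 unchanged, a1 unchanged); reused cached 0 without running.
  t24: runs — t6 -7->-1; result 0 (same value as before).

Key observation: the cutoff stops propagation at t16 — its inputs' values are unchanged, so it reuses its cache.

New value of t24: 0.
Computations that run: t2, t4, t6, t8, t24 — 5 in total.
Values that change: a5, t2, t4, t6.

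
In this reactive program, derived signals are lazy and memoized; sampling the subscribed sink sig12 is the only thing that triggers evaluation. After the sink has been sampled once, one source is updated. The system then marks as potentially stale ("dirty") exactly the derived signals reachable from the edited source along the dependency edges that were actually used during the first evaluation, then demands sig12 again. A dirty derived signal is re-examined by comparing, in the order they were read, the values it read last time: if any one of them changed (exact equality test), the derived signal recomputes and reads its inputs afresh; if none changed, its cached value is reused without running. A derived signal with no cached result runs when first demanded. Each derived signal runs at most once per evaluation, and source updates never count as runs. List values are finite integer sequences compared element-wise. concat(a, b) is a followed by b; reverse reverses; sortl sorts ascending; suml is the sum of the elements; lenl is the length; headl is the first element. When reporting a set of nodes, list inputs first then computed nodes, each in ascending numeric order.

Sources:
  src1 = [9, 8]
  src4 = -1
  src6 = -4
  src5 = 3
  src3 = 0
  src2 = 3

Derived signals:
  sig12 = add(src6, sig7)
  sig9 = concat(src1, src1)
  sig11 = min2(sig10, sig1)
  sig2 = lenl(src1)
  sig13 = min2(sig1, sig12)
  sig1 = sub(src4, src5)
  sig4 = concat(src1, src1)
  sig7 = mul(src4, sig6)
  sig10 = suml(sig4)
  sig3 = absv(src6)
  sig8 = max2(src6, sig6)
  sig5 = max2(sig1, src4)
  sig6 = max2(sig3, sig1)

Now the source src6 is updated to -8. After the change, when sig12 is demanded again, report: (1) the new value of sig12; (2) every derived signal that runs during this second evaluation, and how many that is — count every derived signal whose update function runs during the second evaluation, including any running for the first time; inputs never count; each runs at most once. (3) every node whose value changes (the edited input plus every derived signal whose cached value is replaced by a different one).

Demanding sig12 again yields -16.
4 derived signals run: sig3, sig6, sig7, sig12.
The nodes whose values change: src6, sig3, sig6, sig7, sig12.

First demand of the output computes:
  sig1 = sub(-1, 3) = -4
  sig3 = absv(-4) = 4
  sig6 = max2(4, -4) = 4
  sig7 = mul(-1, 4) = -4
  sig12 = add(-4, -4) = -8

After the edit, cleaning proceeds:
  sig3: a read changed (src6 -4->-8) — executes, giving 8.
  sig6: a read changed (sig3 4->8) — executes, giving 8.
  sig7: a read changed (sig6 4->8) — executes, giving -8.
  sig12: a read changed (src6 -4->-8; sig7 -4->-8) — executes, giving -16.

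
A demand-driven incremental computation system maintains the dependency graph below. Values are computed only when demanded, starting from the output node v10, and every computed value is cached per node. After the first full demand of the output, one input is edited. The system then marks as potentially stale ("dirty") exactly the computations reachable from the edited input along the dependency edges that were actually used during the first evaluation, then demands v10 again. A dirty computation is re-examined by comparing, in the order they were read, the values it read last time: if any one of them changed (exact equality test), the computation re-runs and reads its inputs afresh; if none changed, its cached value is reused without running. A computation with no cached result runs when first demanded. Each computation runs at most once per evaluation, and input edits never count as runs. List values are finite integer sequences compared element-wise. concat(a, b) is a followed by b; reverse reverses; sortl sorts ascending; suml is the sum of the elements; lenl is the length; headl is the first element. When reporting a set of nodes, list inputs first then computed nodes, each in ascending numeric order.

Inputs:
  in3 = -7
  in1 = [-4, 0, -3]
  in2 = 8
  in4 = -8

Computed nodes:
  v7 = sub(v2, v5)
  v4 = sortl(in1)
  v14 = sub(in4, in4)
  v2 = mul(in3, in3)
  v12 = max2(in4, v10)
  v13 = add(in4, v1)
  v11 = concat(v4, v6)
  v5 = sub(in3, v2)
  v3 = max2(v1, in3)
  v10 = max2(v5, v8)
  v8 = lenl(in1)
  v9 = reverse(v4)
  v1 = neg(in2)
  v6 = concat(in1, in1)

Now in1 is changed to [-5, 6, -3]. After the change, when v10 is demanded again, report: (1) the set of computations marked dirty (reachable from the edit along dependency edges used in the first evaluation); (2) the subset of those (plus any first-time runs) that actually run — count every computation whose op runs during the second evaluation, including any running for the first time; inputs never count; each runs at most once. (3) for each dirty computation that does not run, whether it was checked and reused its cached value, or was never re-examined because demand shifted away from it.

First evaluation (everything demanded from the output):
  v2 = mul(-7, -7) = 49
  v5 = sub(-7, 49) = -56
  v8 = lenl([-4, 0, -3]) = 3
  v10 = max2(-56, 3) = 3

Propagation after the edit:
  v8: runs — in1 [-4, 0, -3]->[-5, 6, -3]; result 3 (same value as before).
  v10: checked — values it read are unchanged (v5 unchanged, v8 unchanged); reused cached 3 without running.

Key observation: the change is absorbed at v8 — it re-runs but produces the same value, and the output's value is unchanged.

Marked dirty: v8, v10.
Computations that run: v8 — 1 in total.
Checked but reused from cache: v10.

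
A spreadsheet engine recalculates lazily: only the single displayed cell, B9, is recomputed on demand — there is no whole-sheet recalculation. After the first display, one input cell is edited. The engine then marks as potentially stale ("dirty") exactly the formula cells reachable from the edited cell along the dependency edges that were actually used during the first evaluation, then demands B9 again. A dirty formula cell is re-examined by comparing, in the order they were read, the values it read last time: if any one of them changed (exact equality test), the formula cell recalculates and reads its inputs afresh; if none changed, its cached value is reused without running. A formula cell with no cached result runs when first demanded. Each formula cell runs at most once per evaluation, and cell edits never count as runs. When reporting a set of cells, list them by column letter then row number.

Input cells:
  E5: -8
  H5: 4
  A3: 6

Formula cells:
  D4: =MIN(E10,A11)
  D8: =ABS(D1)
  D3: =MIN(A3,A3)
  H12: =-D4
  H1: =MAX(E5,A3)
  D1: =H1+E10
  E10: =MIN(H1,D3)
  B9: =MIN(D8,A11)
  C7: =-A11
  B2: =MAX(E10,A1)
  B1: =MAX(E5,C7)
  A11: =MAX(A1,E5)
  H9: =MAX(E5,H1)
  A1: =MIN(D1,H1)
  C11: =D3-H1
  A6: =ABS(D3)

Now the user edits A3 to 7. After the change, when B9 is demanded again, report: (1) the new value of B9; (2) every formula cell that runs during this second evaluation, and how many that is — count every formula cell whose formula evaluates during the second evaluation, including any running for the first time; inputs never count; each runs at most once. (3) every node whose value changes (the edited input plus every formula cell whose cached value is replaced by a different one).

New value of B9: 7.
Formula cells that run: A1, A11, B9, D1, D3, D8, E10, H1 — 8 in total.
Values that change: A1, A3, A11, B9, D1, D3, D8, E10, H1.

First evaluation (everything demanded from the output):
  D3 = MIN(6, 6) = 6
  H1 = MAX(-8, 6) = 6
  E10 = MIN(6, 6) = 6
  D1 = 6 + 6 = 12
  A1 = MIN(12, 6) = 6
  A11 = MAX(6, -8) = 6
  D8 = ABS(12) = 12
  B9 = MIN(12, 6) = 6

Propagation after the edit:
  D3: runs — A3 6->7; A3 6->7; result 7.
  H1: runs — A3 6->7; result 7.
  E10: runs — H1 6->7; D3 6->7; result 7.
  D1: runs — H1 6->7; E10 6->7; result 14.
  A1: runs — D1 12->14; H1 6->7; result 7.
  A11: runs — A1 6->7; result 7.
  D8: runs — D1 12->14; result 14.
  B9: runs — D8 12->14; A11 6->7; result 7.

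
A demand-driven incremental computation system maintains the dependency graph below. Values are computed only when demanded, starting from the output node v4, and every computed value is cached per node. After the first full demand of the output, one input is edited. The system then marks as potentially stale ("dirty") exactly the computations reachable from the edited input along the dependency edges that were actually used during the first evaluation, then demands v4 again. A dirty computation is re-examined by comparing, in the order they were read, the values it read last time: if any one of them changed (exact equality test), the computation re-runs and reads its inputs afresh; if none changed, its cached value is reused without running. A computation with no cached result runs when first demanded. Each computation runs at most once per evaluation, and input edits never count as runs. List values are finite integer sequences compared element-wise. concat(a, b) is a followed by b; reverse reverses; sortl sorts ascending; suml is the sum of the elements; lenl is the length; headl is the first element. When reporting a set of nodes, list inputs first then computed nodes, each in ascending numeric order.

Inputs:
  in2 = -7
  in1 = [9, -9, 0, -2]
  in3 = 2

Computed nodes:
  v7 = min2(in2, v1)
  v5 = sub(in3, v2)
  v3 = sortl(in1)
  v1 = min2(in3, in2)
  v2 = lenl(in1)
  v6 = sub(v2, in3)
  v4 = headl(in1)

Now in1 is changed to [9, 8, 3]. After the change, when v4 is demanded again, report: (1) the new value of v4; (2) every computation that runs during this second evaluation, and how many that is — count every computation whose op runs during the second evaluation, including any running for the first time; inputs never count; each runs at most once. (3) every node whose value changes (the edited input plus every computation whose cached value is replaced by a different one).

New value of v4: 9.
Computations that run: v4 — 1 in total.
Values that change: in1.

First evaluation (everything demanded from the output):
  v4 = headl([9, -9, 0, -2]) = 9

Propagation after the edit:
  v4: runs — in1 [9, -9, 0, -2]->[9, 8, 3]; result 9 (same value as before).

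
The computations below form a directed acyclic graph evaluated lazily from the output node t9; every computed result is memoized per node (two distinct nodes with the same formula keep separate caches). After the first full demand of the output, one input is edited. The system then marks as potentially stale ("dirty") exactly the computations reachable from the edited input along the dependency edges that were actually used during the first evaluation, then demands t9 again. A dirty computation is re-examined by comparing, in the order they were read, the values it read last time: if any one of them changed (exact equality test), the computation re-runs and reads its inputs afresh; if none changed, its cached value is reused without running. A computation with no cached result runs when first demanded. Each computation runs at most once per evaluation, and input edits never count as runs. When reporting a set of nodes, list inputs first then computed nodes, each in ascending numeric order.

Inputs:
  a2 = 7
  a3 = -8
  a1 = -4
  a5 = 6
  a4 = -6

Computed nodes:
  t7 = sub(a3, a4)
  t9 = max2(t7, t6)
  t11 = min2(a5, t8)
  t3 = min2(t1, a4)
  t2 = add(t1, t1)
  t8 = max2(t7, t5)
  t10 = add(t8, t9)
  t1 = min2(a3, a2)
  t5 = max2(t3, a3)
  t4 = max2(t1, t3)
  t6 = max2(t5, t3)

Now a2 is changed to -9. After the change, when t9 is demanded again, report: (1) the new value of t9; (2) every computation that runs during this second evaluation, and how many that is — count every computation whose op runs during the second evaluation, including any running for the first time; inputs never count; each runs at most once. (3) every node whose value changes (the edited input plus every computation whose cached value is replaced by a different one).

Demanding t9 again yields -2.
4 computations run: t1, t3, t5, t6.
The nodes whose values change: a2, t1, t3.
Note where the cutoff bites: t9 is checked, finds nothing changed, and keeps its cache.

First demand of the output computes:
  t1 = min2(-8, 7) = -8
  t3 = min2(-8, -6) = -8
  t5 = max2(-8, -8) = -8
  t6 = max2(-8, -8) = -8
  t7 = sub(-8, -6) = -2
  t9 = max2(-2, -8) = -2

After the edit, cleaning proceeds:
  t1: a read changed (a2 7->-9) — executes, giving -9.
  t3: a read changed (t1 -8->-9) — executes, giving -9.
  t5: a read changed (t3 -8->-9) — executes, giving -8 — identical to its old value.
  t6: a read changed (t3 -8->-9) — executes, giving -8 — identical to its old value.
  t9: dirty, but its reads are unchanged (t7 unchanged, t6 unchanged); cached -2 stands.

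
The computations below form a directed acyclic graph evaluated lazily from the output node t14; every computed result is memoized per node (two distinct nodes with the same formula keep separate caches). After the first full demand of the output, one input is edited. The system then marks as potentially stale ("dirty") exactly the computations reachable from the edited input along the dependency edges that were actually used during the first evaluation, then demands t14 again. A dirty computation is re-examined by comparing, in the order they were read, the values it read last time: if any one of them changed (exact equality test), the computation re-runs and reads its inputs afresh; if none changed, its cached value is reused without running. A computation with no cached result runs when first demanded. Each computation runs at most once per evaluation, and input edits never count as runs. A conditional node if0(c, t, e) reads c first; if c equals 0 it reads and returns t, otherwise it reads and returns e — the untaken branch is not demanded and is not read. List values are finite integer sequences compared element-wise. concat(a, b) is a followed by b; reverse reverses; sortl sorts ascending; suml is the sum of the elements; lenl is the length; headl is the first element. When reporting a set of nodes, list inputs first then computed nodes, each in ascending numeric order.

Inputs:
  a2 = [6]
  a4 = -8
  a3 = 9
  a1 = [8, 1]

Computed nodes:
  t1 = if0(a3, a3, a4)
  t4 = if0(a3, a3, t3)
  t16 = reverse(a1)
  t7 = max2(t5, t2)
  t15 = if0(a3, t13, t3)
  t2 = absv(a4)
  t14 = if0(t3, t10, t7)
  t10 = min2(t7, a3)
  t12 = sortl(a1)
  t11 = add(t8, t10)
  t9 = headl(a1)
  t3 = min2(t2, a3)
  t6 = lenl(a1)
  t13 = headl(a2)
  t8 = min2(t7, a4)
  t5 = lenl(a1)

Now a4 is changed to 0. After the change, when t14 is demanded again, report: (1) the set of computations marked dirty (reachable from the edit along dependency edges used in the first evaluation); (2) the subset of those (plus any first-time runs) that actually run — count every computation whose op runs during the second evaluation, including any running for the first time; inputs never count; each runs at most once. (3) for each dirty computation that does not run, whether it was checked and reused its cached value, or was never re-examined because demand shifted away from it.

The edit dirties: t2, t3, t7, t14.
5 computations run: t2, t3, t7, t10, t14.
No dirty computation escaped a run.
Note the branch switch — t10 had no cache and runs now for the first time.

First demand of the output computes:
  t2 = absv(-8) = 8
  t3 = min2(8, 9) = 8
  t5 = lenl([8, 1]) = 2
  t7 = max2(2, 8) = 8
  t14 = if0(t3=8 -> else branch t7) = 8

After the edit, cleaning proceeds:
  t2: a read changed (a4 -8->0) — executes, giving 0.
  t3: a read changed (t2 8->0) — executes, giving 0.
  t7: a read changed (t2 8->0) — executes, giving 2.
  t10: had never run; runs now, result 2.
  t14: a read changed (t3 8->0; t7 8->2) — executes, giving 2.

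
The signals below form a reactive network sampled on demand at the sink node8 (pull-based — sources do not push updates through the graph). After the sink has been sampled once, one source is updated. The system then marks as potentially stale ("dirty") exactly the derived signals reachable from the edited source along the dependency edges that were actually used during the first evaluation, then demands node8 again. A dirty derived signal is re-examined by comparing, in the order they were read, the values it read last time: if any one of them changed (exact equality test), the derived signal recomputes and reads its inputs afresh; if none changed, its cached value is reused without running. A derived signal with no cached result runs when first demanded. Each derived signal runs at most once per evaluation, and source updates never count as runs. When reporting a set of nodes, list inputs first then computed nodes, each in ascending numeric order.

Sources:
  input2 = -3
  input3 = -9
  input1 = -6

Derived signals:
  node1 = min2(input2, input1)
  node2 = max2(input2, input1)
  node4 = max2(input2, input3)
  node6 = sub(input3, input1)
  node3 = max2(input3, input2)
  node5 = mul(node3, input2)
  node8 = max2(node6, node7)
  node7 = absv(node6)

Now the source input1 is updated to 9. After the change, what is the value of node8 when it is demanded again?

node8 now evaluates to 18.

Initial pass — values computed on the first demand:
  node6 = sub(-9, -6) = -3
  node7 = absv(-3) = 3
  node8 = max2(-3, 3) = 3

Second demand — change propagation:
  node6: re-runs because input1 -6->9; new result -18.
  node7: re-runs because node6 -3->-18; new result 18.
  node8: re-runs because node6 -3->-18; node7 3->18; new result 18.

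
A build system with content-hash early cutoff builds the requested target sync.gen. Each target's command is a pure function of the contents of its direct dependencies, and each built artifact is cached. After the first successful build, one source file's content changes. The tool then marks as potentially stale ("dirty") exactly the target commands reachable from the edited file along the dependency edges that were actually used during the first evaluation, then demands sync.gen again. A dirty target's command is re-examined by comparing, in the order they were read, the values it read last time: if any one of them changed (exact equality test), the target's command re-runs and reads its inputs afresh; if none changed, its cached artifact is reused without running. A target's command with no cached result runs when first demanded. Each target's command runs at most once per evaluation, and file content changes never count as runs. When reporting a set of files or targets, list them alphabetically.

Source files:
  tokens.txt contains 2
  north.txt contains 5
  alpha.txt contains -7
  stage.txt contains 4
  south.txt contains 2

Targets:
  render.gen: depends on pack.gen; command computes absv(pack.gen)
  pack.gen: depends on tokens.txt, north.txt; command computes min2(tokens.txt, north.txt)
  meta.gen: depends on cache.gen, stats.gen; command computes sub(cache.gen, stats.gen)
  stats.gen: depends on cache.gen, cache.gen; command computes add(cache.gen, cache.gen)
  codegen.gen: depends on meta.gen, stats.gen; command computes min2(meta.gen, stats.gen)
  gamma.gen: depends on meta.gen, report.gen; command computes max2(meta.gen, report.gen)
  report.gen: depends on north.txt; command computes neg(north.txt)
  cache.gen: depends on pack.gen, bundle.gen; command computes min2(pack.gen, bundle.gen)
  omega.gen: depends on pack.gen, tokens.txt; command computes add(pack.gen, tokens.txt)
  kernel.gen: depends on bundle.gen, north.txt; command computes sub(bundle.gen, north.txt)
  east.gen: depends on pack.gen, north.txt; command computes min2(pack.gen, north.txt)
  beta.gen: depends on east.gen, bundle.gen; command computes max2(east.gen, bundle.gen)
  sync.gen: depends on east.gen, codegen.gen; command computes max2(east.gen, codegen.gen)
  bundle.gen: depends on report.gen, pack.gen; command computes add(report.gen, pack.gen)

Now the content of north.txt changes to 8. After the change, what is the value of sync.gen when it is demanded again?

New value of sync.gen: 2.

First evaluation (everything demanded from the output):
  pack.gen = min2(2, 5) = 2
  east.gen = min2(2, 5) = 2
  report.gen = neg(5) = -5
  bundle.gen = add(-5, 2) = -3
  cache.gen = min2(2, -3) = -3
  stats.gen = add(-3, -3) = -6
  meta.gen = sub(-3, -6) = 3
  codegen.gen = min2(3, -6) = -6
  sync.gen = max2(2, -6) = 2

Propagation after the edit:
  pack.gen: runs — north.txt 5->8; result 2 (same value as before).
  east.gen: runs — north.txt 5->8; result 2 (same value as before).
  report.gen: runs — north.txt 5->8; result -8.
  bundle.gen: runs — report.gen -5->-8; result -6.
  cache.gen: runs — bundle.gen -3->-6; result -6.
  stats.gen: runs — cache.gen -3->-6; cache.gen -3->-6; result -12.
  meta.gen: runs — cache.gen -3->-6; stats.gen -6->-12; result 6.
  codegen.gen: runs — meta.gen 3->6; stats.gen -6->-12; result -12.
  sync.gen: runs — codegen.gen -6->-12; result 2 (same value as before).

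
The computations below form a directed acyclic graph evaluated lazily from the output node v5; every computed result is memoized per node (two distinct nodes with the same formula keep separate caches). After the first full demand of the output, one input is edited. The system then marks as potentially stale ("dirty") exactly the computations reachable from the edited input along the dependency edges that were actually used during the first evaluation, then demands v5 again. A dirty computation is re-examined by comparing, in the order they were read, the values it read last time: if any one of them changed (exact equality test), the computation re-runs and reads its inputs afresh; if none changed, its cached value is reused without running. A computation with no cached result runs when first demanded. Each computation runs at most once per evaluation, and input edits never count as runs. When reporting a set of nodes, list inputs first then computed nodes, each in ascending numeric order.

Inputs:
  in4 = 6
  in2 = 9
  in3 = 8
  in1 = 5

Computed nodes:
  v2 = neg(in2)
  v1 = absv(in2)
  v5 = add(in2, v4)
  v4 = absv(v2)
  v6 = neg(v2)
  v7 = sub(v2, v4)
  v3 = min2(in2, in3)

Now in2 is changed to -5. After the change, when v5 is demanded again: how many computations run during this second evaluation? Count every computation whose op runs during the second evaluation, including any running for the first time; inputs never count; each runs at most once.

3 computations run: v2, v4, v5.

First demand of the output computes:
  v2 = neg(9) = -9
  v4 = absv(-9) = 9
  v5 = add(9, 9) = 18

After the edit, cleaning proceeds:
  v2: a read changed (in2 9->-5) — executes, giving 5.
  v4: a read changed (v2 -9->5) — executes, giving 5.
  v5: a read changed (in2 9->-5; v4 9->5) — executes, giving 0.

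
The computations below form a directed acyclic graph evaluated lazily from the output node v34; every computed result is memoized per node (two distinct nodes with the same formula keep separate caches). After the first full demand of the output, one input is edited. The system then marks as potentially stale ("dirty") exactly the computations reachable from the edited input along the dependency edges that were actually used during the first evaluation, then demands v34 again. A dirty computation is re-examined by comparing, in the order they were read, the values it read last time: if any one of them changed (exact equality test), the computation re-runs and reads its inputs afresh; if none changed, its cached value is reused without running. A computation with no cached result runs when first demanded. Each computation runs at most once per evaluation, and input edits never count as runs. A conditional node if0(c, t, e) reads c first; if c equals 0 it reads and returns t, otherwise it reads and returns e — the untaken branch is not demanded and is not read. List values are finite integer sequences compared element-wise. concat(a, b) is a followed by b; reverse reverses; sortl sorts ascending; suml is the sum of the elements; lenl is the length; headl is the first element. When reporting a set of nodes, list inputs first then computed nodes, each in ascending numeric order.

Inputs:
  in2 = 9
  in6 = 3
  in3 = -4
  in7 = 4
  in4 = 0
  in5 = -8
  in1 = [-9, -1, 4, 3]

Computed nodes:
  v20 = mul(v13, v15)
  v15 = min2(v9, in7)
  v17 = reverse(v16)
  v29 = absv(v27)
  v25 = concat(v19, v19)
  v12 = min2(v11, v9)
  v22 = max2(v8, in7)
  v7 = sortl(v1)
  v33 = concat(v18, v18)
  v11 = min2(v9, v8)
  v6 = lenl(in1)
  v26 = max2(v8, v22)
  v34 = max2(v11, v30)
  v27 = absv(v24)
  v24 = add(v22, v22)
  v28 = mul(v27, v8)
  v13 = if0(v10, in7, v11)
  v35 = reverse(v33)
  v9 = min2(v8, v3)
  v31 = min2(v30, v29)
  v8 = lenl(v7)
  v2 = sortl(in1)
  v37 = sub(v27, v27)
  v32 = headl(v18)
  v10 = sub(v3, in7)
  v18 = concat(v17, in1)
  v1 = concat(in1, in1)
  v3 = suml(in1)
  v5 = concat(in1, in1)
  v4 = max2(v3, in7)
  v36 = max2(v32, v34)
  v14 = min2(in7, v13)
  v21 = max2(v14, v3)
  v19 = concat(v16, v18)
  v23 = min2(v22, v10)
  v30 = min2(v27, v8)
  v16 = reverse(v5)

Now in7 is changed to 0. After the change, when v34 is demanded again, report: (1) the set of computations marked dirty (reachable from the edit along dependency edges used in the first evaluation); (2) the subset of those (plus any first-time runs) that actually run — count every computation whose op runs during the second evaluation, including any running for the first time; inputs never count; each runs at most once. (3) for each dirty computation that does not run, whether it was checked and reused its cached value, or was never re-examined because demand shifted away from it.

First demand of the output computes:
  v1 = concat([-9, -1, 4, 3], [-9, -1, 4, 3]) = [-9, -1, 4, 3, -9, -1, 4, 3]
  v3 = suml([-9, -1, 4, 3]) = -3
  v7 = sortl([-9, -1, 4, 3, -9, -1, 4, 3]) = [-9, -9, -1, -1, 3, 3, 4, 4]
  v8 = lenl([-9, -9, -1, -1, 3, 3, 4, 4]) = 8
  v9 = min2(8, -3) = -3
  v11 = min2(-3, 8) = -3
  v22 = max2(8, 4) = 8
  v24 = add(8, 8) = 16
  v27 = absv(16) = 16
  v30 = min2(16, 8) = 8
  v34 = max2(-3, 8) = 8

After the edit, cleaning proceeds:
  v22: a read changed (in7 4->0) — executes, giving 8 — identical to its old value.
  v24: dirty, but its reads are unchanged (v22 unchanged, v22 unchanged); cached 16 stands.
  v27: dirty, but its reads are unchanged (v24 unchanged); cached 16 stands.
  v30: dirty, but its reads are unchanged (v27 unchanged, v8 unchanged); cached 8 stands.
  v34: dirty, but its reads are unchanged (v11 unchanged, v30 unchanged); cached 8 stands.

Note the absorption at v22: it re-runs yet its value is the same, leaving the output's value untouched.

The edit dirties: v22, v24, v27, v30, v34.
1 computations run: v22.
Cache hits after checking: v24, v27, v30, v34.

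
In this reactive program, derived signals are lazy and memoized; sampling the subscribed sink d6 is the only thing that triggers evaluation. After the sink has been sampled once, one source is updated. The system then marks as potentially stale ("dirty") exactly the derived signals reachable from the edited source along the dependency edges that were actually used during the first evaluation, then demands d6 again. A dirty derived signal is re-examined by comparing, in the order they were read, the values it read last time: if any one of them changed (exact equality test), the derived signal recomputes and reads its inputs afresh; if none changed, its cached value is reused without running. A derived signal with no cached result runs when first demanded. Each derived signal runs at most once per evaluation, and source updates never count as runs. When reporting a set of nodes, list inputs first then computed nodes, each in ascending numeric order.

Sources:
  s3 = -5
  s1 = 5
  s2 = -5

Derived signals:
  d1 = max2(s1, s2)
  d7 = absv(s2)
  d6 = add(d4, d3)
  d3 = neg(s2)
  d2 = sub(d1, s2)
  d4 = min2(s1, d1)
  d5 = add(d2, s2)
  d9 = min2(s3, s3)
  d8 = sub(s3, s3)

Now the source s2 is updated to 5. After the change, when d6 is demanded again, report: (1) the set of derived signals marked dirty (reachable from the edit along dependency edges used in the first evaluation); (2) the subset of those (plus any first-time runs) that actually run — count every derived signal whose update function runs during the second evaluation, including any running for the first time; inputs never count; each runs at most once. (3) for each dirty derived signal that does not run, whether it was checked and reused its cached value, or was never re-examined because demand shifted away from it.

The edit dirties: d1, d3, d4, d6.
3 derived signals run: d1, d3, d6.
Cache hits after checking: d4.
Note where the cutoff bites: d4 is checked, finds nothing changed, and keeps its cache.

First demand of the output computes:
  d1 = max2(5, -5) = 5
  d3 = neg(-5) = 5
  d4 = min2(5, 5) = 5
  d6 = add(5, 5) = 10

After the edit, cleaning proceeds:
  d1: a read changed (s2 -5->5) — executes, giving 5 — identical to its old value.
  d3: a read changed (s2 -5->5) — executes, giving -5.
  d4: dirty, but its reads are unchanged (s1 unchanged, d1 unchanged); cached 5 stands.
  d6: a read changed (d3 5->-5) — executes, giving 0.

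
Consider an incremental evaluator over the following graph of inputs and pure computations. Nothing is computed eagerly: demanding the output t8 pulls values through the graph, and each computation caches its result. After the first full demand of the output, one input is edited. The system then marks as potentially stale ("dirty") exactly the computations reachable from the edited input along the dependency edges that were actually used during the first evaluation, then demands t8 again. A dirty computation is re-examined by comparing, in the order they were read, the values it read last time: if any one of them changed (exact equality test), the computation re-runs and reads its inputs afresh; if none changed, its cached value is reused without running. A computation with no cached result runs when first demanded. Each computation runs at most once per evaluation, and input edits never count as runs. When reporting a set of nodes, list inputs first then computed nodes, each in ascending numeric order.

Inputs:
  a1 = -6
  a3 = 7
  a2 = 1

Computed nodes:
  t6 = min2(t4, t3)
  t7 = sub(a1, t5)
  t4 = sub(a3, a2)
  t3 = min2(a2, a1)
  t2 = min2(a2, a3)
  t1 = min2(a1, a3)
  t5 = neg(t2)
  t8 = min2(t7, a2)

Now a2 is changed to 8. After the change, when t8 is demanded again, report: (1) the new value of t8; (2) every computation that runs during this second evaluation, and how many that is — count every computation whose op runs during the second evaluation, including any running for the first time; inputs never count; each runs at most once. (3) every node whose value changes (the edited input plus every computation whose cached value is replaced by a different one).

Initial pass — values computed on the first demand:
  t2 = min2(1, 7) = 1
  t5 = neg(1) = -1
  t7 = sub(-6, -1) = -5
  t8 = min2(-5, 1) = -5

Second demand — change propagation:
  t2: re-runs because a2 1->8; new result 7.
  t5: re-runs because t2 1->7; new result -7.
  t7: re-runs because t5 -1->-7; new result 1.
  t8: re-runs because t7 -5->1; a2 1->8; new result 1.

t8 now evaluates to 1.
Run set: t2, t5, t7, t8 (4 run).
Changed values: a2, t2, t5, t7, t8.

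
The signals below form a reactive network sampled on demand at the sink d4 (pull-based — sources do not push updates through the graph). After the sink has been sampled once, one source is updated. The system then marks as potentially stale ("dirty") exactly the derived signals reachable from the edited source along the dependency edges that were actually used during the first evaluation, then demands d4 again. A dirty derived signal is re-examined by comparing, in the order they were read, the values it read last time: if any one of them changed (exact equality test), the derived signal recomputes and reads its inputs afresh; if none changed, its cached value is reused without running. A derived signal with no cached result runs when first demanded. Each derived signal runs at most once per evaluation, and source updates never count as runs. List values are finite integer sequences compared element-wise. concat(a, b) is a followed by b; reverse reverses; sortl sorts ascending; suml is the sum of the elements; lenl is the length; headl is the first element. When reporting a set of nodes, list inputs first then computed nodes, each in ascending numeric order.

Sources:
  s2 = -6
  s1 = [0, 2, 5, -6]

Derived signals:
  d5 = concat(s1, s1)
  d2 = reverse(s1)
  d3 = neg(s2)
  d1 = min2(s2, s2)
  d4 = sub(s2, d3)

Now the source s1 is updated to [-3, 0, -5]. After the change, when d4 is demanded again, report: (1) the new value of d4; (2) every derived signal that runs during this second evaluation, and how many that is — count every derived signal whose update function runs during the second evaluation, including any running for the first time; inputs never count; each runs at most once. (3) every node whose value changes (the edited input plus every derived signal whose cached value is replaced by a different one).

Initial pass — values computed on the first demand:
  d3 = neg(-6) = 6
  d4 = sub(-6, 6) = -12

Second demand — change propagation:
  no demanded computation ever read s1, so the edit dirties nothing and nothing runs.

The important point: nothing the output needs ever reads s1, so the edit is invisible to it.

d4 now evaluates to -12.
Run set: none (0 run).
Changed values: s1.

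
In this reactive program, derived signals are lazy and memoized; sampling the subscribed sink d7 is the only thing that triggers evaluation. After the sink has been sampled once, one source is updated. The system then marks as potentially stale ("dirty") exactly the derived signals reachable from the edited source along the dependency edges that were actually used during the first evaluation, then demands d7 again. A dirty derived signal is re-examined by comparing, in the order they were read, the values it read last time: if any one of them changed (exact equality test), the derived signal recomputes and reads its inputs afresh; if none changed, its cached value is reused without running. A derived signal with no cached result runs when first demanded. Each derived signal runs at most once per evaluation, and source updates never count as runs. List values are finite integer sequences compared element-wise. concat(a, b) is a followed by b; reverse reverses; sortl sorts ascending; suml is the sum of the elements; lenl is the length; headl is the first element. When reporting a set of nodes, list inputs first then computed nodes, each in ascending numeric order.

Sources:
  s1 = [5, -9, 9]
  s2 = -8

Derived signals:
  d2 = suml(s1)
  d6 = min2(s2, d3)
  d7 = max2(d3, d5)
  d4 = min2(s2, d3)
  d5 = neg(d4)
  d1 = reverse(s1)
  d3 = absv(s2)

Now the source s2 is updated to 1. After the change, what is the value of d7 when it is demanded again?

Demanding d7 again yields 1.

First demand of the output computes:
  d3 = absv(-8) = 8
  d4 = min2(-8, 8) = -8
  d5 = neg(-8) = 8
  d7 = max2(8, 8) = 8

After the edit, cleaning proceeds:
  d3: a read changed (s2 -8->1) — executes, giving 1.
  d4: a read changed (s2 -8->1; d3 8->1) — executes, giving 1.
  d5: a read changed (d4 -8->1) — executes, giving -1.
  d7: a read changed (d3 8->1; d5 8->-1) — executes, giving 1.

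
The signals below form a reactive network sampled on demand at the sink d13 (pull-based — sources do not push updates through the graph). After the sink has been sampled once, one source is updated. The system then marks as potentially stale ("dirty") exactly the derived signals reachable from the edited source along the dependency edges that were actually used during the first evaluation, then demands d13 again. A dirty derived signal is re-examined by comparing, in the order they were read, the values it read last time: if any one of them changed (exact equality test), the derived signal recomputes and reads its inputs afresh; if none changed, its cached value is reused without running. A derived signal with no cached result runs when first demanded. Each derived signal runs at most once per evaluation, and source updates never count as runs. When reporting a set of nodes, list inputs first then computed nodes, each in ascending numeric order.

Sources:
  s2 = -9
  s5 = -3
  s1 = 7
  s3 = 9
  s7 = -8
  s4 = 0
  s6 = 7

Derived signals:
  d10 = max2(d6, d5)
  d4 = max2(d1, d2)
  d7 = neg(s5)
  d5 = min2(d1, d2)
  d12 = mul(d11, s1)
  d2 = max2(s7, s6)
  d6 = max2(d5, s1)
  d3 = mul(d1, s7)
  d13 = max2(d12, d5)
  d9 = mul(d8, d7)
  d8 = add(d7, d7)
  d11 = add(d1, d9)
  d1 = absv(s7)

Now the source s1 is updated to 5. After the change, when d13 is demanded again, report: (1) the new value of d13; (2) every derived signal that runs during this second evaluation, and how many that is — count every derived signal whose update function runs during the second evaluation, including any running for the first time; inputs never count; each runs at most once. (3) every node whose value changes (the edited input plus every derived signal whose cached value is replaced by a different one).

Initial pass — values computed on the first demand:
  d1 = absv(-8) = 8
  d2 = max2(-8, 7) = 7
  d5 = min2(8, 7) = 7
  d7 = neg(-3) = 3
  d8 = add(3, 3) = 6
  d9 = mul(6, 3) = 18
  d11 = add(8, 18) = 26
  d12 = mul(26, 7) = 182
  d13 = max2(182, 7) = 182

Second demand — change propagation:
  d12: re-runs because s1 7->5; new result 130.
  d13: re-runs because d12 182->130; new result 130.

d13 now evaluates to 130.
Run set: d12, d13 (2 run).
Changed values: s1, d12, d13.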